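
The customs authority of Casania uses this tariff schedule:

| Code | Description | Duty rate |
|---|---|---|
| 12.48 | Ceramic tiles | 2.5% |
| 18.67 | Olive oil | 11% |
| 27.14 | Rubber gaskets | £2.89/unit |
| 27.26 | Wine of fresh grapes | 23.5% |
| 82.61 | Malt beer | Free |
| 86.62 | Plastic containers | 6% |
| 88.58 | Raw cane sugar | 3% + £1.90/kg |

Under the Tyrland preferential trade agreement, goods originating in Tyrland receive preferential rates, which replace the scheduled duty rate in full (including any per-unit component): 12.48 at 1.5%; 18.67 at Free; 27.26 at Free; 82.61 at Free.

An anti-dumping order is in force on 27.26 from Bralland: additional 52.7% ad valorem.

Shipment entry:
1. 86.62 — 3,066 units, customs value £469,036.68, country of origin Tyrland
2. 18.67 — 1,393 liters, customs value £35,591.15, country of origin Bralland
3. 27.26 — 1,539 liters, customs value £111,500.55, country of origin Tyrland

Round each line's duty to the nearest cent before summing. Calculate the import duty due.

Line 1 (86.62, Tyrland, 3,066 units, £469,036.68):
Base rate for 86.62 is 6%.
Origin Tyrland is the FTA partner but 86.62 is not on the preference list; base rate stands.
Duty = £469,036.68 × 6% = £28,142.20.
Line 2 (18.67, Bralland, 1,393 liters, £35,591.15):
Base rate for 18.67 is 11%.
18.67 has an FTA preferential rate, but origin Bralland is not Tyrland; base rate stands.
Duty = £35,591.15 × 11% = £3,915.03.
Line 3 (27.26, Tyrland, 1,539 liters, £111,500.55):
Base rate for 27.26 is 23.5%.
Origin Tyrland qualifies under the Casania–Tyrland agreement and 27.26 is covered: preferential rate Free applies instead.
The additional-duty order on 27.26 targets Bralland, not Tyrland; it does not apply.
Duty = £111,500.55 × 0% = £0.00.
Total = £28,142.20 + £3,915.03 + £0.00 = £32,057.23.

£32,057.23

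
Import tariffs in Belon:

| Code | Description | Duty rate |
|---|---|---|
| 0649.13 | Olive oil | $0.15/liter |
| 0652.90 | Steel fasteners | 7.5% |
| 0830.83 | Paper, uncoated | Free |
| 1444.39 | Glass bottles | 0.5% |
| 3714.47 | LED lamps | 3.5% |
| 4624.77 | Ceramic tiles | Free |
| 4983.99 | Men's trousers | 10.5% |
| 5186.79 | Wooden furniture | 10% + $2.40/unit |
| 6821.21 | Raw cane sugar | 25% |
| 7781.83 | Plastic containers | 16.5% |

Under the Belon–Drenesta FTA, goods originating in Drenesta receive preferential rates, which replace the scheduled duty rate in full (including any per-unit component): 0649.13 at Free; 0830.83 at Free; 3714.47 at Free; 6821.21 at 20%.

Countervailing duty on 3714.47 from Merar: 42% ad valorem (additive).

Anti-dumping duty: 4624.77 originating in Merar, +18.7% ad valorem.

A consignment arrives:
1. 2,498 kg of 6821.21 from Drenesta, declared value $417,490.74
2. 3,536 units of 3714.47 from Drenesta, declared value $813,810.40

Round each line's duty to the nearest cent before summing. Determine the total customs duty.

$83,498.15

Line 1 (6821.21, Drenesta, 2,498 kg, $417,490.74):
Base rate for 6821.21 is 25%.
Origin Drenesta qualifies under the Belon–Drenesta agreement and 6821.21 is covered: preferential rate 20% applies instead.
Duty = $417,490.74 × 20% = $83,498.15.
Line 2 (3714.47, Drenesta, 3,536 units, $813,810.40):
Base rate for 3714.47 is 3.5%.
Origin Drenesta qualifies under the Belon–Drenesta agreement and 3714.47 is covered: preferential rate Free applies instead.
The additional-duty order on 3714.47 targets Merar, not Drenesta; it does not apply.
Duty = $813,810.40 × 0% = $0.00.
Total = $83,498.15 + $0.00 = $83,498.15.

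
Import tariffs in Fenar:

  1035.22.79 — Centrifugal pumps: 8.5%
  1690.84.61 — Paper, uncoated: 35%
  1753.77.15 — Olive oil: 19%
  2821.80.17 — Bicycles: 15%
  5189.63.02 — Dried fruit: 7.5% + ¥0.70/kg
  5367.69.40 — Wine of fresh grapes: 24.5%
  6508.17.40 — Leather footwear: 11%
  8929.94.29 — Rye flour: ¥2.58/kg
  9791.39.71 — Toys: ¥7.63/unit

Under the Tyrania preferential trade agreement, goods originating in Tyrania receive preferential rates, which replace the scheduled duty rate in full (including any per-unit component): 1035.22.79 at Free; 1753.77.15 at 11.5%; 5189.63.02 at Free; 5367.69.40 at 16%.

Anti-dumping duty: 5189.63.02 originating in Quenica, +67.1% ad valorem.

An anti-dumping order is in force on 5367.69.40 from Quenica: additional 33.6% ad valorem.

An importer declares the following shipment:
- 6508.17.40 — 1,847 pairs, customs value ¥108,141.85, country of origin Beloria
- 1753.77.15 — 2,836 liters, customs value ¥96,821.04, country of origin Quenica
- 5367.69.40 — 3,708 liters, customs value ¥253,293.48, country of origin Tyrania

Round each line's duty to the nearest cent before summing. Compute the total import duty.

Line 1 (6508.17.40, Beloria, 1,847 pairs, ¥108,141.85):
Base rate for 6508.17.40 is 11%.
Duty = ¥108,141.85 × 11% = ¥11,895.60.
Line 2 (1753.77.15, Quenica, 2,836 liters, ¥96,821.04):
Base rate for 1753.77.15 is 19%.
1753.77.15 has an FTA preferential rate, but origin Quenica is not Tyrania; base rate stands.
Duty = ¥96,821.04 × 19% = ¥18,396.00.
Line 3 (5367.69.40, Tyrania, 3,708 liters, ¥253,293.48):
Base rate for 5367.69.40 is 24.5%.
Origin Tyrania qualifies under the Fenar–Tyrania agreement and 5367.69.40 is covered: preferential rate 16% applies instead.
The additional-duty order on 5367.69.40 targets Quenica, not Tyrania; it does not apply.
Duty = ¥253,293.48 × 16% = ¥40,526.96.
Total = ¥11,895.60 + ¥18,396.00 + ¥40,526.96 = ¥70,818.56.

¥70,818.56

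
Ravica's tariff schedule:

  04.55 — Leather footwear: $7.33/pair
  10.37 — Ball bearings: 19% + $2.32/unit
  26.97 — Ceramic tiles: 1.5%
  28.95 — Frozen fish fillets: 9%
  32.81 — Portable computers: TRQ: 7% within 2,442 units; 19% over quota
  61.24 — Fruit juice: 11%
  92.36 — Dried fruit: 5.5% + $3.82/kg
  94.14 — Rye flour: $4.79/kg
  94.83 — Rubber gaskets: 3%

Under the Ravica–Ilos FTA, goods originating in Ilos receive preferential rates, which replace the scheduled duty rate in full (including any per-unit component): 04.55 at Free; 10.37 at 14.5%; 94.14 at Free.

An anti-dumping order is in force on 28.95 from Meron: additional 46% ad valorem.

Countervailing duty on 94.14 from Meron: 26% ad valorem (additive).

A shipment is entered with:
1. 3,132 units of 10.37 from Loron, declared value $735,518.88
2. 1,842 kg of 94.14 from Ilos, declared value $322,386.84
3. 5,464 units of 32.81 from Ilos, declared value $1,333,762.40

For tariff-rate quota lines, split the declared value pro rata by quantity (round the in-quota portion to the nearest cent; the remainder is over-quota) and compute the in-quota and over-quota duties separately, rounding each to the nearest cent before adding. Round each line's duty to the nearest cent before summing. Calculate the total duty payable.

$328,898.62

Line 1 (10.37, Loron, 3,132 units, $735,518.88):
Base rate for 10.37 is 19% + $2.32/unit.
10.37 has an FTA preferential rate, but origin Loron is not Ilos; base rate stands.
Duty = $735,518.88 × 19% + 3,132 × $2.32 = $147,014.83.
Line 2 (94.14, Ilos, 1,842 kg, $322,386.84):
Base rate for 94.14 is $4.79/kg.
Origin Ilos qualifies under the Ravica–Ilos agreement and 94.14 is covered: preferential rate Free applies instead.
The additional-duty order on 94.14 targets Meron, not Ilos; it does not apply.
Duty = $322,386.84 × 0% = $0.00.
Line 3 (32.81, Ilos, 5,464 units, $1,333,762.40):
Code 32.81 is under a tariff-rate quota (threshold 2,442 units). In-quota: 2,442 units at 7%; over-quota: 3,022 units at 19%.
Pro-rata value split: in-quota = $1,333,762.40 × 2,442/5,464 = $596,092.20; over-quota = $1,333,762.40 − $596,092.20 = $737,670.20.
In-quota duty = $596,092.20 × 7% = $41,726.45. Over-quota duty = $737,670.20 × 19% = $140,157.34.
Line duty = $41,726.45 + $140,157.34 = $181,883.79.
Total = $147,014.83 + $0.00 + $181,883.79 = $328,898.62.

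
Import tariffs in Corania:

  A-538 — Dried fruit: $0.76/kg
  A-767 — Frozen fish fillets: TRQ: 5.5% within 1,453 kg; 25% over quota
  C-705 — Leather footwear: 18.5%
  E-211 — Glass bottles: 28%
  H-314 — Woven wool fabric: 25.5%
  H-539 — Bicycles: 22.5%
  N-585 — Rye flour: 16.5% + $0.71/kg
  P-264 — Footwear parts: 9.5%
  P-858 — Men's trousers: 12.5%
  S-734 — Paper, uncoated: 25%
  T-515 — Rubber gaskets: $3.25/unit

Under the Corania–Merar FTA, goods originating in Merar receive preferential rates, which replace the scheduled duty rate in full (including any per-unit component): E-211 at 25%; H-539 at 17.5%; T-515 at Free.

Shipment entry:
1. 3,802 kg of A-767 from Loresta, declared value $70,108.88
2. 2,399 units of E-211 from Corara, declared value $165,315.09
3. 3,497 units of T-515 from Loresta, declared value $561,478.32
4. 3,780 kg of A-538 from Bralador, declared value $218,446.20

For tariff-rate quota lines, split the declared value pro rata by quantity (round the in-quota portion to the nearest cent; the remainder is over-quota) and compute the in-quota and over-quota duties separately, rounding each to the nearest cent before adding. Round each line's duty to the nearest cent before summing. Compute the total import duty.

$72,828.80

Line 1 (A-767, Loresta, 3,802 kg, $70,108.88):
Code A-767 is under a tariff-rate quota (threshold 1,453 kg). In-quota: 1,453 kg at 5.5%; over-quota: 2,349 kg at 25%.
Pro-rata value split: in-quota = $70,108.88 × 1,453/3,802 = $26,793.32; over-quota = $70,108.88 − $26,793.32 = $43,315.56.
In-quota duty = $26,793.32 × 5.5% = $1,473.63. Over-quota duty = $43,315.56 × 25% = $10,828.89.
Line duty = $1,473.63 + $10,828.89 = $12,302.52.
Line 2 (E-211, Corara, 2,399 units, $165,315.09):
Base rate for E-211 is 28%.
E-211 has an FTA preferential rate, but origin Corara is not Merar; base rate stands.
Duty = $165,315.09 × 28% = $46,288.23.
Line 3 (T-515, Loresta, 3,497 units, $561,478.32):
Base rate for T-515 is $3.25/unit.
T-515 has an FTA preferential rate, but origin Loresta is not Merar; base rate stands.
Duty = 3,497 × $3.25 = $11,365.25.
Line 4 (A-538, Bralador, 3,780 kg, $218,446.20):
Base rate for A-538 is $0.76/kg.
Duty = 3,780 × $0.76 = $2,872.80.
Total = $12,302.52 + $46,288.23 + $11,365.25 + $2,872.80 = $72,828.80.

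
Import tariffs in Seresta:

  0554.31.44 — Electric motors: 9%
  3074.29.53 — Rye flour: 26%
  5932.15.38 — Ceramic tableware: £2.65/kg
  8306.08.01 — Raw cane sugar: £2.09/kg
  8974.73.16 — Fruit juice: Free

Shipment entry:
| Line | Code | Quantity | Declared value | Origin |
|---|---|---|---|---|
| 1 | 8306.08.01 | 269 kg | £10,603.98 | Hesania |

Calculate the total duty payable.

£562.21

Line 1 (8306.08.01, Hesania, 269 kg, £10,603.98):
Base rate for 8306.08.01 is £2.09/kg.
Duty = 269 × £2.09 = £562.21.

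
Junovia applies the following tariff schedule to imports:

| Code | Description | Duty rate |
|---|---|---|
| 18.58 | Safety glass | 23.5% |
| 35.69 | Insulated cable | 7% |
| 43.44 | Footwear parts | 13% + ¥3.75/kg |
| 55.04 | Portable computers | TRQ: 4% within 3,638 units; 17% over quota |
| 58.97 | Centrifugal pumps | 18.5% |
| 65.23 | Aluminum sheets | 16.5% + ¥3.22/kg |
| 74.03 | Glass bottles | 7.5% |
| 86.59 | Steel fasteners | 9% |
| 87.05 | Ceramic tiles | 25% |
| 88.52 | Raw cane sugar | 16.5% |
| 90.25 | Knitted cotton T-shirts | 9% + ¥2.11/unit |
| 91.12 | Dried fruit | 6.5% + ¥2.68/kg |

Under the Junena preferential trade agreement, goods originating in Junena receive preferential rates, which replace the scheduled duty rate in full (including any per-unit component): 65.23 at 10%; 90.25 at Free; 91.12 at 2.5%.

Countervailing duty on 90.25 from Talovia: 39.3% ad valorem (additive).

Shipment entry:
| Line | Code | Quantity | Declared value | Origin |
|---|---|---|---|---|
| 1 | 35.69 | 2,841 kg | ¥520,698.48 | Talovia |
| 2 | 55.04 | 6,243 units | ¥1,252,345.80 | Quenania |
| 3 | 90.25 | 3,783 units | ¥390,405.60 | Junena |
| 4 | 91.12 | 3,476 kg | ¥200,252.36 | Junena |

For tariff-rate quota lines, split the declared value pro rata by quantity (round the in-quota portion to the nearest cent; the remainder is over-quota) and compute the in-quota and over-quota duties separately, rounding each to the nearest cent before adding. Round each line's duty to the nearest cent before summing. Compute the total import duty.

¥159,482.22

Line 1 (35.69, Talovia, 2,841 kg, ¥520,698.48):
Base rate for 35.69 is 7%.
Duty = ¥520,698.48 × 7% = ¥36,448.89.
Line 2 (55.04, Quenania, 6,243 units, ¥1,252,345.80):
Code 55.04 is under a tariff-rate quota (threshold 3,638 units). In-quota: 3,638 units at 4%; over-quota: 2,605 units at 17%.
Pro-rata value split: in-quota = ¥1,252,345.80 × 3,638/6,243 = ¥729,782.80; over-quota = ¥1,252,345.80 − ¥729,782.80 = ¥522,563.00.
In-quota duty = ¥729,782.80 × 4% = ¥29,191.31. Over-quota duty = ¥522,563.00 × 17% = ¥88,835.71.
Line duty = ¥29,191.31 + ¥88,835.71 = ¥118,027.02.
Line 3 (90.25, Junena, 3,783 units, ¥390,405.60):
Base rate for 90.25 is 9% + ¥2.11/unit.
Origin Junena qualifies under the Junovia–Junena agreement and 90.25 is covered: preferential rate Free applies instead.
The additional-duty order on 90.25 targets Talovia, not Junena; it does not apply.
Duty = ¥390,405.60 × 0% = ¥0.00.
Line 4 (91.12, Junena, 3,476 kg, ¥200,252.36):
Base rate for 91.12 is 6.5% + ¥2.68/kg.
Origin Junena qualifies under the Junovia–Junena agreement and 91.12 is covered: preferential rate 2.5% applies instead.
Duty = ¥200,252.36 × 2.5% = ¥5,006.31.
Total = ¥36,448.89 + ¥118,027.02 + ¥0.00 + ¥5,006.31 = ¥159,482.22.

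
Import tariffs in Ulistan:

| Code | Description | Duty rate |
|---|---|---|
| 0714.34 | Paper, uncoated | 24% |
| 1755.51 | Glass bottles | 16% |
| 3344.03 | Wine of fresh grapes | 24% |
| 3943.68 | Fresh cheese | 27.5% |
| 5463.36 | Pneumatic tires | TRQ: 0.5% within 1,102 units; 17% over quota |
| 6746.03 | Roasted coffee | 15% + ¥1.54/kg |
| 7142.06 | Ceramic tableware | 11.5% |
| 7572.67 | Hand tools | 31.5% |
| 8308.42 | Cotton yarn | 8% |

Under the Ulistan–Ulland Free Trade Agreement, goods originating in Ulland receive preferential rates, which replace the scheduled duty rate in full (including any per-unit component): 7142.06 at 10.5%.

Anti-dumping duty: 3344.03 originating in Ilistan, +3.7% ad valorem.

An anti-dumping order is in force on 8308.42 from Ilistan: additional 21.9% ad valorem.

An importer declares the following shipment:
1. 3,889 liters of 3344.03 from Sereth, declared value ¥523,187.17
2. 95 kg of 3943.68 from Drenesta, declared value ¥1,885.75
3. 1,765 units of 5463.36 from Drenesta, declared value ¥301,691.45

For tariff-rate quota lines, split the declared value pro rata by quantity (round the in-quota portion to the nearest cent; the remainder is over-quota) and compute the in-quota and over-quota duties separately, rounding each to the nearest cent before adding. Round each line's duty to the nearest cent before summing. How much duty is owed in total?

Line 1 (3344.03, Sereth, 3,889 liters, ¥523,187.17):
Base rate for 3344.03 is 24%.
The additional-duty order on 3344.03 targets Ilistan, not Sereth; it does not apply.
Duty = ¥523,187.17 × 24% = ¥125,564.92.
Line 2 (3943.68, Drenesta, 95 kg, ¥1,885.75):
Base rate for 3943.68 is 27.5%.
Duty = ¥1,885.75 × 27.5% = ¥518.58.
Line 3 (5463.36, Drenesta, 1,765 units, ¥301,691.45):
Code 5463.36 is under a tariff-rate quota (threshold 1,102 units). In-quota: 1,102 units at 0.5%; over-quota: 663 units at 17%.
Pro-rata value split: in-quota = ¥301,691.45 × 1,102/1,765 = ¥188,364.86; over-quota = ¥301,691.45 − ¥188,364.86 = ¥113,326.59.
In-quota duty = ¥188,364.86 × 0.5% = ¥941.82. Over-quota duty = ¥113,326.59 × 17% = ¥19,265.52.
Line duty = ¥941.82 + ¥19,265.52 = ¥20,207.34.
Total = ¥125,564.92 + ¥518.58 + ¥20,207.34 = ¥146,290.84.

¥146,290.84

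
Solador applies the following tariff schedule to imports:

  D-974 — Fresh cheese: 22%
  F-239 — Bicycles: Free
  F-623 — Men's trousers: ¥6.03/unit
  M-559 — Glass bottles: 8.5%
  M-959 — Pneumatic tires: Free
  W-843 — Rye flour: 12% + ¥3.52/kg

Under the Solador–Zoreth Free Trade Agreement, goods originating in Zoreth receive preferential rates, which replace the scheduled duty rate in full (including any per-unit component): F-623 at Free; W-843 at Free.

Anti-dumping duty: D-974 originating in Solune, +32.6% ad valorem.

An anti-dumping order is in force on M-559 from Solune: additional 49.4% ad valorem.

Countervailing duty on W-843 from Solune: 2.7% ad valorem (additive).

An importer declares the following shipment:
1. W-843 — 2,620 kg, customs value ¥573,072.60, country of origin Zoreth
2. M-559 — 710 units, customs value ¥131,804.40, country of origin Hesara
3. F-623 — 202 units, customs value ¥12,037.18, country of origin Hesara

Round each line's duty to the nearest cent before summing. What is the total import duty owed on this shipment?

¥12,421.43

Line 1 (W-843, Zoreth, 2,620 kg, ¥573,072.60):
Base rate for W-843 is 12% + ¥3.52/kg.
Origin Zoreth qualifies under the Solador–Zoreth agreement and W-843 is covered: preferential rate Free applies instead.
The additional-duty order on W-843 targets Solune, not Zoreth; it does not apply.
Duty = ¥573,072.60 × 0% = ¥0.00.
Line 2 (M-559, Hesara, 710 units, ¥131,804.40):
Base rate for M-559 is 8.5%.
The additional-duty order on M-559 targets Solune, not Hesara; it does not apply.
Duty = ¥131,804.40 × 8.5% = ¥11,203.37.
Line 3 (F-623, Hesara, 202 units, ¥12,037.18):
Base rate for F-623 is ¥6.03/unit.
F-623 has an FTA preferential rate, but origin Hesara is not Zoreth; base rate stands.
Duty = 202 × ¥6.03 = ¥1,218.06.
Total = ¥0.00 + ¥11,203.37 + ¥1,218.06 = ¥12,421.43.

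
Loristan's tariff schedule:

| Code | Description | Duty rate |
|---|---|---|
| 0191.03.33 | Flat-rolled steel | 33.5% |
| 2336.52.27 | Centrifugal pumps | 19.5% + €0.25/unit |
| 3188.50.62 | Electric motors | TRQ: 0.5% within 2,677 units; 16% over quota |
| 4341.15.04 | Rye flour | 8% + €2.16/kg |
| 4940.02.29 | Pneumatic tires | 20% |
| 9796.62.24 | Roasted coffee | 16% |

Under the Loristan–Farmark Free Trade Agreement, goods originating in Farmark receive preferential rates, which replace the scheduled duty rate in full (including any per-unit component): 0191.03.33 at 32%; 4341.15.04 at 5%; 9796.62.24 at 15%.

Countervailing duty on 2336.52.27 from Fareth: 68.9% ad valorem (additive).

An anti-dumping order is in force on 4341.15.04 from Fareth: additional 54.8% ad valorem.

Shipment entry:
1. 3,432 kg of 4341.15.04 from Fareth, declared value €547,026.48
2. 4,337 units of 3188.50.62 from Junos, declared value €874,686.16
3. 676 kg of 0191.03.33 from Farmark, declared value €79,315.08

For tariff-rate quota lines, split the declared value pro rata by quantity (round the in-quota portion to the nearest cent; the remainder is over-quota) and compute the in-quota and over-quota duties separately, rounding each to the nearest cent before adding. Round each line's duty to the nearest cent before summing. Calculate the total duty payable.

Line 1 (4341.15.04, Fareth, 3,432 kg, €547,026.48):
Base rate for 4341.15.04 is 8% + €2.16/kg.
4341.15.04 has an FTA preferential rate, but origin Fareth is not Farmark; base rate stands.
Additional duty on 4341.15.04 from Fareth: +54.8%. Applied ad valorem rate: 8% + 54.8% = 62.8%.
Duty = €547,026.48 × 62.8% + 3,432 × €2.16 = €350,945.75.
Line 2 (3188.50.62, Junos, 4,337 units, €874,686.16):
Code 3188.50.62 is under a tariff-rate quota (threshold 2,677 units). In-quota: 2,677 units at 0.5%; over-quota: 1,660 units at 16%.
Pro-rata value split: in-quota = €874,686.16 × 2,677/4,337 = €539,897.36; over-quota = €874,686.16 − €539,897.36 = €334,788.80.
In-quota duty = €539,897.36 × 0.5% = €2,699.49. Over-quota duty = €334,788.80 × 16% = €53,566.21.
Line duty = €2,699.49 + €53,566.21 = €56,265.70.
Line 3 (0191.03.33, Farmark, 676 kg, €79,315.08):
Base rate for 0191.03.33 is 33.5%.
Origin Farmark qualifies under the Loristan–Farmark agreement and 0191.03.33 is covered: preferential rate 32% applies instead.
Duty = €79,315.08 × 32% = €25,380.83.
Total = €350,945.75 + €56,265.70 + €25,380.83 = €432,592.28.

€432,592.28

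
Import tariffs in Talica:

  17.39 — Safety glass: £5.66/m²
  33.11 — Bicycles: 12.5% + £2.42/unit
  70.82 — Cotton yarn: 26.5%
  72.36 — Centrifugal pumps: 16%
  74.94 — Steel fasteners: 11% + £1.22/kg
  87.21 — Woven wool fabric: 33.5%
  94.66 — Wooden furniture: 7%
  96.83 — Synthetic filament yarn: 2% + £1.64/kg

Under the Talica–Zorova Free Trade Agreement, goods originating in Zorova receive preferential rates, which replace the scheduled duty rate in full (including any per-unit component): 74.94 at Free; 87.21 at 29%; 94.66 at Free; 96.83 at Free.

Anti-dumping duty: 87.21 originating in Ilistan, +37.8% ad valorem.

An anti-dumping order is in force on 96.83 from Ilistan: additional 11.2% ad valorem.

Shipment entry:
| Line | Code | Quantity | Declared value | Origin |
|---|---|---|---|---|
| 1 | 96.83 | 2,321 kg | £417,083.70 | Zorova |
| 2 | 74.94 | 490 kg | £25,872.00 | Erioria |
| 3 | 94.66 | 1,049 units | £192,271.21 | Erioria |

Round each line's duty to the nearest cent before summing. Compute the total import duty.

Line 1 (96.83, Zorova, 2,321 kg, £417,083.70):
Base rate for 96.83 is 2% + £1.64/kg.
Origin Zorova qualifies under the Talica–Zorova agreement and 96.83 is covered: preferential rate Free applies instead.
The additional-duty order on 96.83 targets Ilistan, not Zorova; it does not apply.
Duty = £417,083.70 × 0% = £0.00.
Line 2 (74.94, Erioria, 490 kg, £25,872.00):
Base rate for 74.94 is 11% + £1.22/kg.
74.94 has an FTA preferential rate, but origin Erioria is not Zorova; base rate stands.
Duty = £25,872.00 × 11% + 490 × £1.22 = £3,443.72.
Line 3 (94.66, Erioria, 1,049 units, £192,271.21):
Base rate for 94.66 is 7%.
94.66 has an FTA preferential rate, but origin Erioria is not Zorova; base rate stands.
Duty = £192,271.21 × 7% = £13,458.98.
Total = £0.00 + £3,443.72 + £13,458.98 = £16,902.70.

£16,902.70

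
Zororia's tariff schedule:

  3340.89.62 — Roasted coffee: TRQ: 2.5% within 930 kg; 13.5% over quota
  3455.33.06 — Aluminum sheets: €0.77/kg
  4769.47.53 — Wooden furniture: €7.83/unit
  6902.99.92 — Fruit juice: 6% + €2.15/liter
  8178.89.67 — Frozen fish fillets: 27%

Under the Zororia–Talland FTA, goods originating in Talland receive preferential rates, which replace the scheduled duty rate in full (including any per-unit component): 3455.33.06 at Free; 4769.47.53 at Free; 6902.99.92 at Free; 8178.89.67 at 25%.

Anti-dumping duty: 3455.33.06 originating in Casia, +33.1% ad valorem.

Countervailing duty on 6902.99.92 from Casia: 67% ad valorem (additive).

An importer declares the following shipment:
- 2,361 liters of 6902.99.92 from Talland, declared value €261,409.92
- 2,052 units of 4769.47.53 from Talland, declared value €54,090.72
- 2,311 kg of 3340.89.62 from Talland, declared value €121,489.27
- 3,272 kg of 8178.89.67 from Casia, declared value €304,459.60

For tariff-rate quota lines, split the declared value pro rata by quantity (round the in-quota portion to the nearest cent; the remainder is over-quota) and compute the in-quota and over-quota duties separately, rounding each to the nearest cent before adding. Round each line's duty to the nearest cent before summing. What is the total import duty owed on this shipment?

€93,227.23

Line 1 (6902.99.92, Talland, 2,361 liters, €261,409.92):
Base rate for 6902.99.92 is 6% + €2.15/liter.
Origin Talland qualifies under the Zororia–Talland agreement and 6902.99.92 is covered: preferential rate Free applies instead.
The additional-duty order on 6902.99.92 targets Casia, not Talland; it does not apply.
Duty = €261,409.92 × 0% = €0.00.
Line 2 (4769.47.53, Talland, 2,052 units, €54,090.72):
Base rate for 4769.47.53 is €7.83/unit.
Origin Talland qualifies under the Zororia–Talland agreement and 4769.47.53 is covered: preferential rate Free applies instead.
Duty = €54,090.72 × 0% = €0.00.
Line 3 (3340.89.62, Talland, 2,311 kg, €121,489.27):
Code 3340.89.62 is under a tariff-rate quota (threshold 930 kg). In-quota: 930 kg at 2.5%; over-quota: 1,381 kg at 13.5%.
Pro-rata value split: in-quota = €121,489.27 × 930/2,311 = €48,890.10; over-quota = €121,489.27 − €48,890.10 = €72,599.17.
In-quota duty = €48,890.10 × 2.5% = €1,222.25. Over-quota duty = €72,599.17 × 13.5% = €9,800.89.
Line duty = €1,222.25 + €9,800.89 = €11,023.14.
Line 4 (8178.89.67, Casia, 3,272 kg, €304,459.60):
Base rate for 8178.89.67 is 27%.
8178.89.67 has an FTA preferential rate, but origin Casia is not Talland; base rate stands.
Duty = €304,459.60 × 27% = €82,204.09.
Total = €0.00 + €0.00 + €11,023.14 + €82,204.09 = €93,227.23.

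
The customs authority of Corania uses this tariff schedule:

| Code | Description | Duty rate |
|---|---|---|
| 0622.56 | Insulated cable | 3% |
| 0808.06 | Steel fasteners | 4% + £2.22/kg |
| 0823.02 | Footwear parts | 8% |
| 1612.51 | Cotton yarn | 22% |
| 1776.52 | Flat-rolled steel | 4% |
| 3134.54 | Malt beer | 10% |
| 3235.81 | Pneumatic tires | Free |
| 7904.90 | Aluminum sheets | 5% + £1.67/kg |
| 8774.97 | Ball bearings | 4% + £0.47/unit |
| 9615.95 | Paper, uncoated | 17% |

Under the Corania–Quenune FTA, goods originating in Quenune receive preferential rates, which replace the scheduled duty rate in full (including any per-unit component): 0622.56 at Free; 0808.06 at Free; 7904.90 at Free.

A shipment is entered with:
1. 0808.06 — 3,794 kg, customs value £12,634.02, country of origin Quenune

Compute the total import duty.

£0.00

Line 1 (0808.06, Quenune, 3,794 kg, £12,634.02):
Base rate for 0808.06 is 4% + £2.22/kg.
Origin Quenune qualifies under the Corania–Quenune agreement and 0808.06 is covered: preferential rate Free applies instead.
Duty = £12,634.02 × 0% = £0.00.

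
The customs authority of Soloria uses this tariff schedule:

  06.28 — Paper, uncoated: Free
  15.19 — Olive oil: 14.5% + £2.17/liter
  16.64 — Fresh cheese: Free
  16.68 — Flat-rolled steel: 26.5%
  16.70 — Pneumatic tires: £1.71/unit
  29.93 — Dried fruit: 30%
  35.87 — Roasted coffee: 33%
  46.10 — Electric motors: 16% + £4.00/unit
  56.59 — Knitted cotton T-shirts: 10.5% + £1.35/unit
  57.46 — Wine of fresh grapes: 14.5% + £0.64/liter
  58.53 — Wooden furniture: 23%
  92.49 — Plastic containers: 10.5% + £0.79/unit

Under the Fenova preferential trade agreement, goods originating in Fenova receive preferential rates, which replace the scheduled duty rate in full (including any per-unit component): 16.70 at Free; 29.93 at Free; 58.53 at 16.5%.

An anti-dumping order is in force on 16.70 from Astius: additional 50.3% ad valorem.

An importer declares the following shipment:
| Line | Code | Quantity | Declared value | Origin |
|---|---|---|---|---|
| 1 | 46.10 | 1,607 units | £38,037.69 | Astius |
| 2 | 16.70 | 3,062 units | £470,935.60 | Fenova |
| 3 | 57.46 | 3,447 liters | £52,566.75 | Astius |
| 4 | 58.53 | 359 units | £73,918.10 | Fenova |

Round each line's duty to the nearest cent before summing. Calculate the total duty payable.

£34,538.78

Line 1 (46.10, Astius, 1,607 units, £38,037.69):
Base rate for 46.10 is 16% + £4.00/unit.
Duty = £38,037.69 × 16% + 1,607 × £4.00 = £12,514.03.
Line 2 (16.70, Fenova, 3,062 units, £470,935.60):
Base rate for 16.70 is £1.71/unit.
Origin Fenova qualifies under the Soloria–Fenova agreement and 16.70 is covered: preferential rate Free applies instead.
The additional-duty order on 16.70 targets Astius, not Fenova; it does not apply.
Duty = £470,935.60 × 0% = £0.00.
Line 3 (57.46, Astius, 3,447 liters, £52,566.75):
Base rate for 57.46 is 14.5% + £0.64/liter.
Duty = £52,566.75 × 14.5% + 3,447 × £0.64 = £9,828.26.
Line 4 (58.53, Fenova, 359 units, £73,918.10):
Base rate for 58.53 is 23%.
Origin Fenova qualifies under the Soloria–Fenova agreement and 58.53 is covered: preferential rate 16.5% applies instead.
Duty = £73,918.10 × 16.5% = £12,196.49.
Total = £12,514.03 + £0.00 + £9,828.26 + £12,196.49 = £34,538.78.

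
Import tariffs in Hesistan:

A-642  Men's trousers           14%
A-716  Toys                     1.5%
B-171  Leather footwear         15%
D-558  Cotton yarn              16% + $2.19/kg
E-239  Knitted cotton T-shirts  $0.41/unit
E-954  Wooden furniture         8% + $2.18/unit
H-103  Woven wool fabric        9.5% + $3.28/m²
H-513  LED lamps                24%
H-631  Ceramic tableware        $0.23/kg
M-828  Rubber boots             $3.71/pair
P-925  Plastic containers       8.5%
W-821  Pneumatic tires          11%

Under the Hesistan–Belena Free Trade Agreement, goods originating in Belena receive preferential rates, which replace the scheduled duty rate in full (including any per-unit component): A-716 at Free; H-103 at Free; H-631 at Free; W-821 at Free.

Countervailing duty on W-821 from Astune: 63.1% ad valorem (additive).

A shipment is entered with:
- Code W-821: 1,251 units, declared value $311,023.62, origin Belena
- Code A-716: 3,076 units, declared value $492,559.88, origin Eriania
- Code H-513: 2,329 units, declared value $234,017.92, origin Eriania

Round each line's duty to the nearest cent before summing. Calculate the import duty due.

$63,552.70

Line 1 (W-821, Belena, 1,251 units, $311,023.62):
Base rate for W-821 is 11%.
Origin Belena qualifies under the Hesistan–Belena agreement and W-821 is covered: preferential rate Free applies instead.
The additional-duty order on W-821 targets Astune, not Belena; it does not apply.
Duty = $311,023.62 × 0% = $0.00.
Line 2 (A-716, Eriania, 3,076 units, $492,559.88):
Base rate for A-716 is 1.5%.
A-716 has an FTA preferential rate, but origin Eriania is not Belena; base rate stands.
Duty = $492,559.88 × 1.5% = $7,388.40.
Line 3 (H-513, Eriania, 2,329 units, $234,017.92):
Base rate for H-513 is 24%.
Duty = $234,017.92 × 24% = $56,164.30.
Total = $0.00 + $7,388.40 + $56,164.30 = $63,552.70.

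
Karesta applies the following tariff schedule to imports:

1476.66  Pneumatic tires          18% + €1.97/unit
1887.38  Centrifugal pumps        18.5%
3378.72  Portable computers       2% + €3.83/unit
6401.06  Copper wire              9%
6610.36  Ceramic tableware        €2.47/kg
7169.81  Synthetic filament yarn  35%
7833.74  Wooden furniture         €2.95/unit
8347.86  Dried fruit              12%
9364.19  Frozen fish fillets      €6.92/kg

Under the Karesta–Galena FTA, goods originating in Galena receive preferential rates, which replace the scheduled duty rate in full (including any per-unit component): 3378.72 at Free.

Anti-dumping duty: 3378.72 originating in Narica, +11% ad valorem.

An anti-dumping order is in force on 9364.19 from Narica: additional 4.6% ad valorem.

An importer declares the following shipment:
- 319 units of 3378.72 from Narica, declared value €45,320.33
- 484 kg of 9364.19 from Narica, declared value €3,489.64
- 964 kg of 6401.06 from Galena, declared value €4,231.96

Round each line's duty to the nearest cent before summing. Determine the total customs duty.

€11,004.09

Line 1 (3378.72, Narica, 319 units, €45,320.33):
Base rate for 3378.72 is 2% + €3.83/unit.
3378.72 has an FTA preferential rate, but origin Narica is not Galena; base rate stands.
Additional duty on 3378.72 from Narica: +11%. Applied ad valorem rate: 2% + 11% = 13%.
Duty = €45,320.33 × 13% + 319 × €3.83 = €7,113.41.
Line 2 (9364.19, Narica, 484 kg, €3,489.64):
Base rate for 9364.19 is €6.92/kg.
Additional duty on 9364.19 from Narica: +4.6% ad valorem. Applied ad valorem rate = 4.6%.
Duty = €3,489.64 × 4.6% + 484 × €6.92 = €3,509.80.
Line 3 (6401.06, Galena, 964 kg, €4,231.96):
Base rate for 6401.06 is 9%.
Origin Galena is the FTA partner but 6401.06 is not on the preference list; base rate stands.
Duty = €4,231.96 × 9% = €380.88.
Total = €7,113.41 + €3,509.80 + €380.88 = €11,004.09.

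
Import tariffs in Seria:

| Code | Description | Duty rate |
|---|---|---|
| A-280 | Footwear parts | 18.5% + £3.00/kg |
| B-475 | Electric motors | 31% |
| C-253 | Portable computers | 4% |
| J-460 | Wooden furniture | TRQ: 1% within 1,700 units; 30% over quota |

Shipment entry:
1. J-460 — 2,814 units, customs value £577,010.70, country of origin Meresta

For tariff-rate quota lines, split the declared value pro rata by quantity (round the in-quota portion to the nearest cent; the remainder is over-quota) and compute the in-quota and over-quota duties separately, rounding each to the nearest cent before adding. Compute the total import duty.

Line 1 (J-460, Meresta, 2,814 units, £577,010.70):
Code J-460 is under a tariff-rate quota (threshold 1,700 units). In-quota: 1,700 units at 1%; over-quota: 1,114 units at 30%.
Pro-rata value split: in-quota = £577,010.70 × 1,700/2,814 = £348,585.00; over-quota = £577,010.70 − £348,585.00 = £228,425.70.
In-quota duty = £348,585.00 × 1% = £3,485.85. Over-quota duty = £228,425.70 × 30% = £68,527.71.
Line duty = £3,485.85 + £68,527.71 = £72,013.56.

£72,013.56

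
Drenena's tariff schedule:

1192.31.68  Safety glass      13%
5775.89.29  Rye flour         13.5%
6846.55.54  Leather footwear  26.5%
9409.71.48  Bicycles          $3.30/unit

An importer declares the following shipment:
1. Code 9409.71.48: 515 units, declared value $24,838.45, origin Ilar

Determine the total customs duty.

$1,699.50

Line 1 (9409.71.48, Ilar, 515 units, $24,838.45):
Base rate for 9409.71.48 is $3.30/unit.
Duty = 515 × $3.30 = $1,699.50.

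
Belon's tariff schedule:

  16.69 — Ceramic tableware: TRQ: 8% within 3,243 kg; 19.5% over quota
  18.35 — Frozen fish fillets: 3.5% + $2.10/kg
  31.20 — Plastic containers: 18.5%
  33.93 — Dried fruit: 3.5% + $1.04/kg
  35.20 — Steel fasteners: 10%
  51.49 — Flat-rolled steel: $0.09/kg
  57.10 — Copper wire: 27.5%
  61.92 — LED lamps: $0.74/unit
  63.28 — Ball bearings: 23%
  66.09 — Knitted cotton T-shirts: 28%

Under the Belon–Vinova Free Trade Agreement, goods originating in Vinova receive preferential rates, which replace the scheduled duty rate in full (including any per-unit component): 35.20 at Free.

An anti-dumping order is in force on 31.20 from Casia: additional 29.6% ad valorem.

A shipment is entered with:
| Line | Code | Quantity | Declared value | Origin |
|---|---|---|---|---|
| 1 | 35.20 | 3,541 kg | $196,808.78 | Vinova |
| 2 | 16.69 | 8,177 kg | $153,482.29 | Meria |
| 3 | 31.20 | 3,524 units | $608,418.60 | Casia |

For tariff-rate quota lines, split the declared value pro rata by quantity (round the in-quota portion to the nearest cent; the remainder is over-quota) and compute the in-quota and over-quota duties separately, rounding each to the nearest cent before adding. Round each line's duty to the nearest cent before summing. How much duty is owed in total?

Line 1 (35.20, Vinova, 3,541 kg, $196,808.78):
Base rate for 35.20 is 10%.
Origin Vinova qualifies under the Belon–Vinova agreement and 35.20 is covered: preferential rate Free applies instead.
Duty = $196,808.78 × 0% = $0.00.
Line 2 (16.69, Meria, 8,177 kg, $153,482.29):
Code 16.69 is under a tariff-rate quota (threshold 3,243 kg). In-quota: 3,243 kg at 8%; over-quota: 4,934 kg at 19.5%.
Pro-rata value split: in-quota = $153,482.29 × 3,243/8,177 = $60,871.11; over-quota = $153,482.29 − $60,871.11 = $92,611.18.
In-quota duty = $60,871.11 × 8% = $4,869.69. Over-quota duty = $92,611.18 × 19.5% = $18,059.18.
Line duty = $4,869.69 + $18,059.18 = $22,928.87.
Line 3 (31.20, Casia, 3,524 units, $608,418.60):
Base rate for 31.20 is 18.5%.
Additional duty on 31.20 from Casia: +29.6%. Applied ad valorem rate: 18.5% + 29.6% = 48.1%.
Duty = $608,418.60 × 48.1% = $292,649.35.
Total = $0.00 + $22,928.87 + $292,649.35 = $315,578.22.

$315,578.22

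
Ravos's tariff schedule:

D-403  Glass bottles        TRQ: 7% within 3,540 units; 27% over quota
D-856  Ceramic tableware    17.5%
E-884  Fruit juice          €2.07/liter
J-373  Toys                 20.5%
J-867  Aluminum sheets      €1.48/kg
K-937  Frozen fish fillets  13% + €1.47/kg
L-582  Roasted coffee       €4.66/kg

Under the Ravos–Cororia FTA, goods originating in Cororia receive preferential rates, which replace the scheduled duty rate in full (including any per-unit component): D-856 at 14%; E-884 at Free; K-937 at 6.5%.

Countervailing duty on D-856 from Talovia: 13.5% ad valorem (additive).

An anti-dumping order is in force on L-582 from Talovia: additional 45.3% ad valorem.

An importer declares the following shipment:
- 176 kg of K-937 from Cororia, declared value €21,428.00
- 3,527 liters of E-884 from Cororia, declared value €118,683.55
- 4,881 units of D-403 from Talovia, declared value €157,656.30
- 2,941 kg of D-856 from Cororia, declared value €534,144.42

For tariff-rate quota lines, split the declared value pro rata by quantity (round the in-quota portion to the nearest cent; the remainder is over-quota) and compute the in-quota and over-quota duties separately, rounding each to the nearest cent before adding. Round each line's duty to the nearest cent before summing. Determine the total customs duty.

Line 1 (K-937, Cororia, 176 kg, €21,428.00):
Base rate for K-937 is 13% + €1.47/kg.
Origin Cororia qualifies under the Ravos–Cororia agreement and K-937 is covered: preferential rate 6.5% applies instead.
Duty = €21,428.00 × 6.5% = €1,392.82.
Line 2 (E-884, Cororia, 3,527 liters, €118,683.55):
Base rate for E-884 is €2.07/liter.
Origin Cororia qualifies under the Ravos–Cororia agreement and E-884 is covered: preferential rate Free applies instead.
Duty = €118,683.55 × 0% = €0.00.
Line 3 (D-403, Talovia, 4,881 units, €157,656.30):
Code D-403 is under a tariff-rate quota (threshold 3,540 units). In-quota: 3,540 units at 7%; over-quota: 1,341 units at 27%.
Pro-rata value split: in-quota = €157,656.30 × 3,540/4,881 = €114,342.00; over-quota = €157,656.30 − €114,342.00 = €43,314.30.
In-quota duty = €114,342.00 × 7% = €8,003.94. Over-quota duty = €43,314.30 × 27% = €11,694.86.
Line duty = €8,003.94 + €11,694.86 = €19,698.80.
Line 4 (D-856, Cororia, 2,941 kg, €534,144.42):
Base rate for D-856 is 17.5%.
Origin Cororia qualifies under the Ravos–Cororia agreement and D-856 is covered: preferential rate 14% applies instead.
The additional-duty order on D-856 targets Talovia, not Cororia; it does not apply.
Duty = €534,144.42 × 14% = €74,780.22.
Total = €1,392.82 + €0.00 + €19,698.80 + €74,780.22 = €95,871.84.

€95,871.84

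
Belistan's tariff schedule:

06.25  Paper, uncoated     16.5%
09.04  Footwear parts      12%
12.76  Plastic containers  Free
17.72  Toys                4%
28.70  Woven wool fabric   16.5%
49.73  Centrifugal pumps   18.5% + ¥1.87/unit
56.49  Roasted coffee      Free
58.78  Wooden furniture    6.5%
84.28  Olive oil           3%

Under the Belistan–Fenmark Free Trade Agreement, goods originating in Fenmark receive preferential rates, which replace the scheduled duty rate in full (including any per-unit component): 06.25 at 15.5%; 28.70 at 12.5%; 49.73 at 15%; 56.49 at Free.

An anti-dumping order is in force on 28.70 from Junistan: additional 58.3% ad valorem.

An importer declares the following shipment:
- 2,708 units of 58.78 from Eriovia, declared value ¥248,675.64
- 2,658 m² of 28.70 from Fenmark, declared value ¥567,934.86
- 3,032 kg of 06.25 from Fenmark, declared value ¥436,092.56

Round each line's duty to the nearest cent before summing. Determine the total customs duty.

¥154,750.13

Line 1 (58.78, Eriovia, 2,708 units, ¥248,675.64):
Base rate for 58.78 is 6.5%.
Duty = ¥248,675.64 × 6.5% = ¥16,163.92.
Line 2 (28.70, Fenmark, 2,658 m², ¥567,934.86):
Base rate for 28.70 is 16.5%.
Origin Fenmark qualifies under the Belistan–Fenmark agreement and 28.70 is covered: preferential rate 12.5% applies instead.
The additional-duty order on 28.70 targets Junistan, not Fenmark; it does not apply.
Duty = ¥567,934.86 × 12.5% = ¥70,991.86.
Line 3 (06.25, Fenmark, 3,032 kg, ¥436,092.56):
Base rate for 06.25 is 16.5%.
Origin Fenmark qualifies under the Belistan–Fenmark agreement and 06.25 is covered: preferential rate 15.5% applies instead.
Duty = ¥436,092.56 × 15.5% = ¥67,594.35.
Total = ¥16,163.92 + ¥70,991.86 + ¥67,594.35 = ¥154,750.13.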